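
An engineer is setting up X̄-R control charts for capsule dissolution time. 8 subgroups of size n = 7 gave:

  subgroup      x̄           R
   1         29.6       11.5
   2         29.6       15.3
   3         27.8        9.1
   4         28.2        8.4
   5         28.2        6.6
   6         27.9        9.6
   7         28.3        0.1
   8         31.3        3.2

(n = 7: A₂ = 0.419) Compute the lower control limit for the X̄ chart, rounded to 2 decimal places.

X̄̄ = (29.6 + 29.6 + 27.8 + 28.2 + 28.2 + 27.9 + 28.3 + 31.3) / 8 = 230.9000 / 8 = 28.8625
R̄ = (11.5 + 15.3 + 9.1 + 8.4 + 6.6 + 9.6 + 0.1 + 3.2) / 8 = 63.8000 / 8 = 7.9750
LCL = X̄̄ − A₂·R̄ = 28.8625 − 0.419 × 7.9750 = 25.5210

25.52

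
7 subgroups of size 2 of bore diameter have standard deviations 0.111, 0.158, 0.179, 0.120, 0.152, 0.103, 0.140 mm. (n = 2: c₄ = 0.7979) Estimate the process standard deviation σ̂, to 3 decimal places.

s̄ = (0.111 + 0.158 + 0.179 + 0.120 + 0.152 + 0.103 + 0.140) / 7 = 0.1376
σ̂ = s̄ / c₄ = 0.1376 / 0.7979 = 0.1724

0.172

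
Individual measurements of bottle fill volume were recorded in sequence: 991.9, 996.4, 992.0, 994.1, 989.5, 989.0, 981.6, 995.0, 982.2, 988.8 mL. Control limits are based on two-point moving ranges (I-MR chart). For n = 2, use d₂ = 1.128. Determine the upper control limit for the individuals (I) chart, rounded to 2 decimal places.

X̄ = (991.9 + 996.4 + 992.0 + 994.1 + 989.5 + 989.0 + 981.6 + 995.0 + 982.2 + 988.8) / 10 = 990.0500
Moving ranges: 4.5, 4.4, 2.1, 4.6, 0.5, 7.4, 13.4, 12.8, 6.6; M̄R̄ = 56.3000 / 9 = 6.2556
UCL = X̄ + 3·M̄R̄/d₂ = 990.0500 + 3 × 6.2556 / 1.128 = 1006.6871

1006.69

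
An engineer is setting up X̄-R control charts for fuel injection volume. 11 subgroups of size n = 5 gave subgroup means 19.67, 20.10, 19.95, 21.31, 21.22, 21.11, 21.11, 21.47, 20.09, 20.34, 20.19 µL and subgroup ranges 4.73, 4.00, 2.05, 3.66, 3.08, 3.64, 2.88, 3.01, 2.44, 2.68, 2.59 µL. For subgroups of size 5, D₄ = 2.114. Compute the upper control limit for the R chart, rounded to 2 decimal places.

6.68

R̄ = (4.73 + 4.00 + 2.05 + 3.66 + 3.08 + 3.64 + 2.88 + 3.01 + 2.44 + 2.68 + 2.59) / 11 = 34.7600 / 11 = 3.1600
UCL_R = D₄·R̄ = 2.114 × 3.1600 = 6.6802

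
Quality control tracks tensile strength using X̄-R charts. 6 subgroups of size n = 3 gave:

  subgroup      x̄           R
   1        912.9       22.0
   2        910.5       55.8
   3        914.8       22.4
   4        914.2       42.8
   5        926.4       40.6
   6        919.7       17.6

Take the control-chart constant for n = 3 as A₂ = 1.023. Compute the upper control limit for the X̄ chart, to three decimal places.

X̄̄ = (912.9 + 910.5 + 914.8 + 914.2 + 926.4 + 919.7) / 6 = 5498.5000 / 6 = 916.4167
R̄ = (22.0 + 55.8 + 22.4 + 42.8 + 40.6 + 17.6) / 6 = 201.2000 / 6 = 33.5333
UCL = X̄̄ + A₂·R̄ = 916.4167 + 1.023 × 33.5333 = 950.7213

950.721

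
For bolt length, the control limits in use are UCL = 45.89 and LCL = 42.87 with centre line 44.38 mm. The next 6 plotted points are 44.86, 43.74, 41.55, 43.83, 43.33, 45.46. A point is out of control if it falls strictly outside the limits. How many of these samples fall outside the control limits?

Compare each point to [42.87, 45.89]: sample 3 = 41.55 < LCL.

1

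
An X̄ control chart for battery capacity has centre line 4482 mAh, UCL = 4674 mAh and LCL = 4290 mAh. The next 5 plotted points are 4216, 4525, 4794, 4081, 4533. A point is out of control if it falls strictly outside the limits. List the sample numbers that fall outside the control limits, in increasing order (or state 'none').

1, 3, 4

Compare each point to [4290, 4674]: sample 1 = 4216 < LCL; sample 3 = 4794 > UCL; sample 4 = 4081 < LCL.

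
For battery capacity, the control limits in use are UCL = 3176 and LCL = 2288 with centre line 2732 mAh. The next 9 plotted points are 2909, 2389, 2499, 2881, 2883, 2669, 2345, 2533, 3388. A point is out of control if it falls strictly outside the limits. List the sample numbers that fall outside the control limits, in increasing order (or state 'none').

Compare each point to [2288, 3176]: sample 9 = 3388 > UCL.

9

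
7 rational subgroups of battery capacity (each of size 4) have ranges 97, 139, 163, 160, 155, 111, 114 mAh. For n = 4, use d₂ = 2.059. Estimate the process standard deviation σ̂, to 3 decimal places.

R̄ = (97 + 139 + 163 + 160 + 155 + 111 + 114) / 7 = 134.1429
σ̂ = R̄ / d₂ = 134.1429 / 2.059 = 65.1495

65.150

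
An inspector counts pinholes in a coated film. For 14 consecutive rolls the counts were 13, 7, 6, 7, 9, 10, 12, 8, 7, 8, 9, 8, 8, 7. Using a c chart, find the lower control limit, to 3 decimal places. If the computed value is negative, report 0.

c̄ = (13 + 7 + 6 + 7 + 9 + 10 + 12 + 8 + 7 + 8 + 9 + 8 + 8 + 7) / 14 = 119 / 14 = 8.5000
LCL = c̄ − 3√c̄ = 8.5000 − 3 × 2.9155 = -0.2464 → 0 (cannot be negative)

0.000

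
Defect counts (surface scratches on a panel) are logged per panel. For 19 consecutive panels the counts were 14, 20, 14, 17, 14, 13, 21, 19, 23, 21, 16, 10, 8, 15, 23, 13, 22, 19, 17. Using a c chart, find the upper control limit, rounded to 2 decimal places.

c̄ = (14 + 20 + 14 + 17 + 14 + 13 + 21 + 19 + 23 + 21 + 16 + 10 + 8 + 15 + 23 + 13 + 22 + 19 + 17) / 19 = 319 / 19 = 16.7895
UCL = c̄ + 3√c̄ = 16.7895 + 3 × √16.7895 = 16.7895 + 3 × 4.0975 = 29.0820

29.08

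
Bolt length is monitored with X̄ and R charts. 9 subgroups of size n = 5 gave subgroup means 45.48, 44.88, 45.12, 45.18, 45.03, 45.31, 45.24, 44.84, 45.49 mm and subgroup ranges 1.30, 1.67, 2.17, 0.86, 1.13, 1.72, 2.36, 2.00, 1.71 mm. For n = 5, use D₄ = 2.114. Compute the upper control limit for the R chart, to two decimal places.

3.50

R̄ = (1.30 + 1.67 + 2.17 + 0.86 + 1.13 + 1.72 + 2.36 + 2.00 + 1.71) / 9 = 14.9200 / 9 = 1.6578
UCL_R = D₄·R̄ = 2.114 × 1.6578 = 3.5045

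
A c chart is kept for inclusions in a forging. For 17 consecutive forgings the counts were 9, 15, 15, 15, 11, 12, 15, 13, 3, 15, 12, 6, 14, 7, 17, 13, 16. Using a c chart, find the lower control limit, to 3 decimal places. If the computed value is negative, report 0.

c̄ = (9 + 15 + 15 + 15 + 11 + 12 + 15 + 13 + 3 + 15 + 12 + 6 + 14 + 7 + 17 + 13 + 16) / 17 = 208 / 17 = 12.2353
LCL = c̄ − 3√c̄ = 12.2353 − 3 × 3.4979 = 1.7416

1.742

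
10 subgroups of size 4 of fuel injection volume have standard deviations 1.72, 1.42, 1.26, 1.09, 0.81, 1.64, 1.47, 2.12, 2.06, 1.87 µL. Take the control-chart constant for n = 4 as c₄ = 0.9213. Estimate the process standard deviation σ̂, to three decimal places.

s̄ = (1.72 + 1.42 + 1.26 + 1.09 + 0.81 + 1.64 + 1.47 + 2.12 + 2.06 + 1.87) / 10 = 1.5460
σ̂ = s̄ / c₄ = 1.5460 / 0.9213 = 1.6781

1.678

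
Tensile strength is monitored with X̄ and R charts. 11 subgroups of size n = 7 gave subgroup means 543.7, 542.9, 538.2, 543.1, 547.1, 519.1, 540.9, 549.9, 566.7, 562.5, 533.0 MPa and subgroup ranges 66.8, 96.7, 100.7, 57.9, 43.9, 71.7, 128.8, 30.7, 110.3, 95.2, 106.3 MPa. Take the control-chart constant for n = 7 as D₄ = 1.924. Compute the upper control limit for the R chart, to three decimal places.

R̄ = (66.8 + 96.7 + 100.7 + 57.9 + 43.9 + 71.7 + 128.8 + 30.7 + 110.3 + 95.2 + 106.3) / 11 = 909.0000 / 11 = 82.6364
UCL_R = D₄·R̄ = 1.924 × 82.6364 = 158.9924

158.992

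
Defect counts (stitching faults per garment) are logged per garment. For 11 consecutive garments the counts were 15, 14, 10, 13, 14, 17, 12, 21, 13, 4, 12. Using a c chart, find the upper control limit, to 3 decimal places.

c̄ = (15 + 14 + 10 + 13 + 14 + 17 + 12 + 21 + 13 + 4 + 12) / 11 = 145 / 11 = 13.1818
UCL = c̄ + 3√c̄ = 13.1818 + 3 × √13.1818 = 13.1818 + 3 × 3.6307 = 24.0739

24.074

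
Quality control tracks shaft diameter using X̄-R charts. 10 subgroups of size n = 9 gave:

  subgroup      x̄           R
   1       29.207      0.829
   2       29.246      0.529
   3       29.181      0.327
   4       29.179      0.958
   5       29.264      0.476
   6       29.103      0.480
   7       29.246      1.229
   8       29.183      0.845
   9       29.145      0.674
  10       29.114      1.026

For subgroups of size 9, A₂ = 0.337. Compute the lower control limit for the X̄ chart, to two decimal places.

X̄̄ = (29.207 + 29.246 + 29.181 + 29.179 + 29.264 + 29.103 + 29.246 + 29.183 + 29.145 + 29.114) / 10 = 291.8680 / 10 = 29.1868
R̄ = (0.829 + 0.529 + 0.327 + 0.958 + 0.476 + 0.480 + 1.229 + 0.845 + 0.674 + 1.026) / 10 = 7.3730 / 10 = 0.7373
LCL = X̄̄ − A₂·R̄ = 29.1868 − 0.337 × 0.7373 = 28.9383

28.94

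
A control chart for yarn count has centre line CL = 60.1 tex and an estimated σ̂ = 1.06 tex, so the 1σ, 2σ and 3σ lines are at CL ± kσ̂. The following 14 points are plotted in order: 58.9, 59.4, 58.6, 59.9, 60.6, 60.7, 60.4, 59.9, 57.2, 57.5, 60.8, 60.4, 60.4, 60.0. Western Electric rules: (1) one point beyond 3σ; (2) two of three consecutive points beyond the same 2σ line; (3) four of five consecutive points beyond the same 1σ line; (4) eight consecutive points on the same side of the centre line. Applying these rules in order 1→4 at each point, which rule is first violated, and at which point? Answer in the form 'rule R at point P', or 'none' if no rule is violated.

rule 2 at point 10

Zone of each point (C = within 1σ̂, B = 1σ̂–2σ̂, A = 2σ̂–3σ̂, * = beyond 3σ̂; sign = side of CL): 1:-B, 2:-C, 3:-B, 4:-C, 5:+C, 6:+C, 7:+C, 8:-C, 9:-A, 10:-A, 11:+C, 12:+C, 13:+C, 14:-C
Rule 2 (two of three consecutive points beyond the same 2σ limit) is satisfied at point 10.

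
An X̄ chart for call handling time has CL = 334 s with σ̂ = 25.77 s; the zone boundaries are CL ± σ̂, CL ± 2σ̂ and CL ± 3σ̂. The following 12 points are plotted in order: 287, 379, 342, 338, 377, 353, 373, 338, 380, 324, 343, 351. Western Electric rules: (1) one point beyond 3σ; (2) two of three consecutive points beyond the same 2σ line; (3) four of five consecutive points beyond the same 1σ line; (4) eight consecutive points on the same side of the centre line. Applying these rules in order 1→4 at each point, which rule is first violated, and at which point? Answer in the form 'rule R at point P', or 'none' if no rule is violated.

Zone of each point (C = within 1σ̂, B = 1σ̂–2σ̂, A = 2σ̂–3σ̂, * = beyond 3σ̂; sign = side of CL): 1:-B, 2:+B, 3:+C, 4:+C, 5:+B, 6:+C, 7:+B, 8:+C, 9:+B, 10:-C, 11:+C, 12:+C
Rule 4 (eight consecutive points on the same side of the centre line) is satisfied at point 9.

rule 4 at point 9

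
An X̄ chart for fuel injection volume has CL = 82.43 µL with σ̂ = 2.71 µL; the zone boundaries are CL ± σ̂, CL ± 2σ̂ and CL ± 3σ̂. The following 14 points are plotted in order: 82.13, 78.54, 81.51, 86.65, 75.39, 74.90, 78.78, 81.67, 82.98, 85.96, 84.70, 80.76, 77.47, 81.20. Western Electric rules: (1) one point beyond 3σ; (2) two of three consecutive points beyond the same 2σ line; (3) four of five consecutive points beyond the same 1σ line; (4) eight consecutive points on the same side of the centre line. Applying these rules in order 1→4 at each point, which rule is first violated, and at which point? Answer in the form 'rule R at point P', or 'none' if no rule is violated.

rule 2 at point 6

Zone of each point (C = within 1σ̂, B = 1σ̂–2σ̂, A = 2σ̂–3σ̂, * = beyond 3σ̂; sign = side of CL): 1:-C, 2:-B, 3:-C, 4:+B, 5:-A, 6:-A, 7:-B, 8:-C, 9:+C, 10:+B, 11:+C, 12:-C, 13:-B, 14:-C
Rule 2 (two of three consecutive points beyond the same 2σ limit) is satisfied at point 6.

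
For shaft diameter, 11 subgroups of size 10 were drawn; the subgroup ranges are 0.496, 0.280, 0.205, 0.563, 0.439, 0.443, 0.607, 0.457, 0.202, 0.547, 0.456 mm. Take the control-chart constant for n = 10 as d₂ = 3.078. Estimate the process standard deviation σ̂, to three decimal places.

R̄ = (0.496 + 0.280 + 0.205 + 0.563 + 0.439 + 0.443 + 0.607 + 0.457 + 0.202 + 0.547 + 0.456) / 11 = 0.4268
σ̂ = R̄ / d₂ = 0.4268 / 3.078 = 0.1387

0.139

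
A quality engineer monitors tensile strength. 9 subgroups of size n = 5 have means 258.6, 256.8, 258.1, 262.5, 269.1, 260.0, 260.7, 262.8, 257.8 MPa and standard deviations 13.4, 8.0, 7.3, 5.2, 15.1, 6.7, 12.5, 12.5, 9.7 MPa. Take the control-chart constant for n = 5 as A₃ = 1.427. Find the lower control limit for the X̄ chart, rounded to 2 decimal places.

X̄̄ = (258.6 + 256.8 + 258.1 + 262.5 + 269.1 + 260.0 + 260.7 + 262.8 + 257.8) / 9 = 260.7111
s̄ = (13.4 + 8.0 + 7.3 + 5.2 + 15.1 + 6.7 + 12.5 + 12.5 + 9.7) / 9 = 10.0444
LCL = X̄̄ − A₃·s̄ = 260.7111 − 1.427 × 10.0444 = 246.3777

246.38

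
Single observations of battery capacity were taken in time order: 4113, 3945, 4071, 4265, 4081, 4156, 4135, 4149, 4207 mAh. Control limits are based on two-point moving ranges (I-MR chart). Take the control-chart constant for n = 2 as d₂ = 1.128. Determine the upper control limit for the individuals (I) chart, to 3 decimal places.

4403.922

X̄ = (4113 + 3945 + 4071 + 4265 + 4081 + 4156 + 4135 + 4149 + 4207) / 9 = 4124.6667
Moving ranges: 168, 126, 194, 184, 75, 21, 14, 58; M̄R̄ = 840.0000 / 8 = 105.0000
UCL = X̄ + 3·M̄R̄/d₂ = 4124.6667 + 3 × 105.0000 / 1.128 = 4403.9220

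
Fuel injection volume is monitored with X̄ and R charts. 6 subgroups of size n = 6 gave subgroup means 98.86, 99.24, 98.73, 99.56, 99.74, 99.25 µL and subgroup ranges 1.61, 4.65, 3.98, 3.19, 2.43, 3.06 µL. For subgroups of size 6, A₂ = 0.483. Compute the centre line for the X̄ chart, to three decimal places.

99.230

X̄̄ = (98.86 + 99.24 + 98.73 + 99.56 + 99.74 + 99.25) / 6 = 595.3800 / 6 = 99.2300
CL = X̄̄ = 99.2300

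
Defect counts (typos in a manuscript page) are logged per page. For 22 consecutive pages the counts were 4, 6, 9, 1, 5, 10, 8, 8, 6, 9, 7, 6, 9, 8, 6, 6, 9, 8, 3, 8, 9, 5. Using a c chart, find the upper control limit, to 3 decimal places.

14.652

c̄ = (4 + 6 + 9 + 1 + 5 + 10 + 8 + 8 + 6 + 9 + 7 + 6 + 9 + 8 + 6 + 6 + 9 + 8 + 3 + 8 + 9 + 5) / 22 = 150 / 22 = 6.8182
UCL = c̄ + 3√c̄ = 6.8182 + 3 × √6.8182 = 6.8182 + 3 × 2.6112 = 14.6517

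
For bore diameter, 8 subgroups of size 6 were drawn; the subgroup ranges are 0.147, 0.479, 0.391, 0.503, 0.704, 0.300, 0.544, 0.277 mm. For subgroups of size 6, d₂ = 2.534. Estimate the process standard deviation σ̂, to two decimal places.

0.17

R̄ = (0.147 + 0.479 + 0.391 + 0.503 + 0.704 + 0.300 + 0.544 + 0.277) / 8 = 0.4181
σ̂ = R̄ / d₂ = 0.4181 / 2.534 = 0.1650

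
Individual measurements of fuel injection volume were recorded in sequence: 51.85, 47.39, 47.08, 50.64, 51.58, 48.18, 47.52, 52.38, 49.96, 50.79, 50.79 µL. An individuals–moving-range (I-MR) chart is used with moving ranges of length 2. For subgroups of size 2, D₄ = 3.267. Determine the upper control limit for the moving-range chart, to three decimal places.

7.004

Moving ranges: 4.46, 0.31, 3.56, 0.94, 3.40, 0.66, 4.86, 2.42, 0.83, 0.00; M̄R̄ = 21.4400 / 10 = 2.1440
UCL_MR = D₄·M̄R̄ = 3.267 × 2.1440 = 7.0044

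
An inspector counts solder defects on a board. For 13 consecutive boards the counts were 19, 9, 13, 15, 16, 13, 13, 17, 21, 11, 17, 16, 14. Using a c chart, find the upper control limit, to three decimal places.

26.512

c̄ = (19 + 9 + 13 + 15 + 16 + 13 + 13 + 17 + 21 + 11 + 17 + 16 + 14) / 13 = 194 / 13 = 14.9231
UCL = c̄ + 3√c̄ = 14.9231 + 3 × √14.9231 = 14.9231 + 3 × 3.8630 = 26.5122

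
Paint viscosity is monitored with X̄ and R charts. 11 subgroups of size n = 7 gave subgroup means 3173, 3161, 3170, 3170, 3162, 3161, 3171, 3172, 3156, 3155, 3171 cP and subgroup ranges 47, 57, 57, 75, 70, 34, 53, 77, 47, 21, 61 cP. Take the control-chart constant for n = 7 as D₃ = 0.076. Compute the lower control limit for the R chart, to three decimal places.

4.139

R̄ = (47 + 57 + 57 + 75 + 70 + 34 + 53 + 77 + 47 + 21 + 61) / 11 = 599.0000 / 11 = 54.4545
LCL_R = D₃·R̄ = 0.076 × 54.4545 = 4.1385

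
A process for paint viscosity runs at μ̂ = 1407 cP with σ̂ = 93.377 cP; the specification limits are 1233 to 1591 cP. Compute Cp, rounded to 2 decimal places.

Cp = (USL − LSL) / (6σ̂) = (1591 − 1233) / (6 × 93.377) = 358.0000 / 560.2620 = 0.6390

0.64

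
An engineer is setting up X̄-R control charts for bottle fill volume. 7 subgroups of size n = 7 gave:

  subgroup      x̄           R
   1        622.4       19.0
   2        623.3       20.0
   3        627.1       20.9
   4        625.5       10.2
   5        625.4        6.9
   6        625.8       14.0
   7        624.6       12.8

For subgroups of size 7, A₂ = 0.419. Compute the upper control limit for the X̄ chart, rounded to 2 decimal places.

631.08

X̄̄ = (622.4 + 623.3 + 627.1 + 625.5 + 625.4 + 625.8 + 624.6) / 7 = 4374.1000 / 7 = 624.8714
R̄ = (19.0 + 20.0 + 20.9 + 10.2 + 6.9 + 14.0 + 12.8) / 7 = 103.8000 / 7 = 14.8286
UCL = X̄̄ + A₂·R̄ = 624.8714 + 0.419 × 14.8286 = 631.0846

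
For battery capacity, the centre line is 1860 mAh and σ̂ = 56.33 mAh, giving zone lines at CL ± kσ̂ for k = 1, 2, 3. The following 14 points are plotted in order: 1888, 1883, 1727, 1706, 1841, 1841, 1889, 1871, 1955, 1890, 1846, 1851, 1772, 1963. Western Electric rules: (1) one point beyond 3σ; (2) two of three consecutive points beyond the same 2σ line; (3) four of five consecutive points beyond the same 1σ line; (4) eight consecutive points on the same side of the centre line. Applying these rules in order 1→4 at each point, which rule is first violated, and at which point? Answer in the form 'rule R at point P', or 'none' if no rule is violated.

Zone of each point (C = within 1σ̂, B = 1σ̂–2σ̂, A = 2σ̂–3σ̂, * = beyond 3σ̂; sign = side of CL): 1:+C, 2:+C, 3:-A, 4:-A, 5:-C, 6:-C, 7:+C, 8:+C, 9:+B, 10:+C, 11:-C, 12:-C, 13:-B, 14:+B
Rule 2 (two of three consecutive points beyond the same 2σ limit) is satisfied at point 4.

rule 2 at point 4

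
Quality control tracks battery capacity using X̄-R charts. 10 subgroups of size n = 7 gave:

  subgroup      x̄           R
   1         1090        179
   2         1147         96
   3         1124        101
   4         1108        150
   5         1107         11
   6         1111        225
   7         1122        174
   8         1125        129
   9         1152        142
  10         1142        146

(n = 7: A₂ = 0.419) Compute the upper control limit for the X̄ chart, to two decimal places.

1179.49

X̄̄ = (1090 + 1147 + 1124 + 1108 + 1107 + 1111 + 1122 + 1125 + 1152 + 1142) / 10 = 11228.0000 / 10 = 1122.8000
R̄ = (179 + 96 + 101 + 150 + 11 + 225 + 174 + 129 + 142 + 146) / 10 = 1353.0000 / 10 = 135.3000
UCL = X̄̄ + A₂·R̄ = 1122.8000 + 0.419 × 135.3000 = 1179.4907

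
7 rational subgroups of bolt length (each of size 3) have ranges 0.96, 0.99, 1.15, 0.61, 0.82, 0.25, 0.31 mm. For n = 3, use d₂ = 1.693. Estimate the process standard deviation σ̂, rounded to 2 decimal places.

R̄ = (0.96 + 0.99 + 1.15 + 0.61 + 0.82 + 0.25 + 0.31) / 7 = 0.7271
σ̂ = R̄ / d₂ = 0.7271 / 1.693 = 0.4295

0.43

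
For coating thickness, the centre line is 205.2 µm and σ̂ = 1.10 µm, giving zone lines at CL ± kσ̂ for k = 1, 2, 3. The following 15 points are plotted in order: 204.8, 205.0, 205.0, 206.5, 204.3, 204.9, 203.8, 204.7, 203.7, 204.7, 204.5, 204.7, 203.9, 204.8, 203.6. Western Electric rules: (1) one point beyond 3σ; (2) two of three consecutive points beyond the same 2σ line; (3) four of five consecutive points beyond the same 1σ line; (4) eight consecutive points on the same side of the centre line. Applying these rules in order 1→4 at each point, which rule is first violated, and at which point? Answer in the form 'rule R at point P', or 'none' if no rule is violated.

Zone of each point (C = within 1σ̂, B = 1σ̂–2σ̂, A = 2σ̂–3σ̂, * = beyond 3σ̂; sign = side of CL): 1:-C, 2:-C, 3:-C, 4:+B, 5:-C, 6:-C, 7:-B, 8:-C, 9:-B, 10:-C, 11:-C, 12:-C, 13:-B, 14:-C, 15:-B
Rule 4 (eight consecutive points on the same side of the centre line) is satisfied at point 12.

rule 4 at point 12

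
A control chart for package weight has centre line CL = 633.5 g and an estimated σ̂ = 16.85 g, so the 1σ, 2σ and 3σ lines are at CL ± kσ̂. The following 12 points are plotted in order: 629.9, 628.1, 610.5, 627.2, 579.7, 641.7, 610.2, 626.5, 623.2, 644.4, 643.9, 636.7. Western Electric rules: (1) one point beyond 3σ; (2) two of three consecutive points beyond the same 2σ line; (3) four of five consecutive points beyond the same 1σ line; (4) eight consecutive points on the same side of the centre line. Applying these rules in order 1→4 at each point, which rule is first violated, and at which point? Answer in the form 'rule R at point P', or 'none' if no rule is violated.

Zone of each point (C = within 1σ̂, B = 1σ̂–2σ̂, A = 2σ̂–3σ̂, * = beyond 3σ̂; sign = side of CL): 1:-C, 2:-C, 3:-B, 4:-C, 5:-*, 6:+C, 7:-B, 8:-C, 9:-C, 10:+C, 11:+C, 12:+C
Rule 1 (one point beyond the 3σ limits) is satisfied at point 5.

rule 1 at point 5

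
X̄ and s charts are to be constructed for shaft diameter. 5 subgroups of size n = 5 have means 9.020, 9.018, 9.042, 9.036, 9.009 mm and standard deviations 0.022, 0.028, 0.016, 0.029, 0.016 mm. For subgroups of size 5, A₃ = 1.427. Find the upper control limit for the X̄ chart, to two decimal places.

X̄̄ = (9.020 + 9.018 + 9.042 + 9.036 + 9.009) / 5 = 9.0250
s̄ = (0.022 + 0.028 + 0.016 + 0.029 + 0.016) / 5 = 0.0222
UCL = X̄̄ + A₃·s̄ = 9.0250 + 1.427 × 0.0222 = 9.0567

9.06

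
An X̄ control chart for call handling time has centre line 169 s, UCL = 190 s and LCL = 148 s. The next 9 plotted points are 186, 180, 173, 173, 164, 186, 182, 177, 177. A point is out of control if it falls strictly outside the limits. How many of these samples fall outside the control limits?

All 9 points lie within [148, 190].

0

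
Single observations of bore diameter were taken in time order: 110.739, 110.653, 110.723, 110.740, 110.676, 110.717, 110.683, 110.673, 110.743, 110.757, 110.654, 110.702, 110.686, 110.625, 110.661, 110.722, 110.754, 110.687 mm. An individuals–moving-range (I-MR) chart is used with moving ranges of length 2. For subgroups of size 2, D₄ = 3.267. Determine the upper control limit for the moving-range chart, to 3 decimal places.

0.160

Moving ranges: 0.086, 0.070, 0.017, 0.064, 0.041, 0.034, 0.010, 0.070, 0.014, 0.103, 0.048, 0.016, 0.061, 0.036, 0.061, 0.032, 0.067; M̄R̄ = 0.8300 / 17 = 0.0488
UCL_MR = D₄·M̄R̄ = 3.267 × 0.0488 = 0.1595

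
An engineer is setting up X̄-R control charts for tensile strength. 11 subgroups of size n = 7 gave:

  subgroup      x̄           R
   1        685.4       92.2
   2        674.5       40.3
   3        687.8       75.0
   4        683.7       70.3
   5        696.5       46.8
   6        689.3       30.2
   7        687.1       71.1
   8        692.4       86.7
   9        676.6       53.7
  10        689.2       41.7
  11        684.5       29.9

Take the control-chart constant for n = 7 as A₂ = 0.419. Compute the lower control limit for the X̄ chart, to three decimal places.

661.793

X̄̄ = (685.4 + 674.5 + 687.8 + 683.7 + 696.5 + 689.3 + 687.1 + 692.4 + 676.6 + 689.2 + 684.5) / 11 = 7547.0000 / 11 = 686.0909
R̄ = (92.2 + 40.3 + 75.0 + 70.3 + 46.8 + 30.2 + 71.1 + 86.7 + 53.7 + 41.7 + 29.9) / 11 = 637.9000 / 11 = 57.9909
LCL = X̄̄ − A₂·R̄ = 686.0909 − 0.419 × 57.9909 = 661.7927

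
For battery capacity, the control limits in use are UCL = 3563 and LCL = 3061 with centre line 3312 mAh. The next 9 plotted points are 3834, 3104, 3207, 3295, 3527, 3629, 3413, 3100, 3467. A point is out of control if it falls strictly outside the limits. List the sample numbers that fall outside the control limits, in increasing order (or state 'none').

Compare each point to [3061, 3563]: sample 1 = 3834 > UCL; sample 6 = 3629 > UCL.

1, 6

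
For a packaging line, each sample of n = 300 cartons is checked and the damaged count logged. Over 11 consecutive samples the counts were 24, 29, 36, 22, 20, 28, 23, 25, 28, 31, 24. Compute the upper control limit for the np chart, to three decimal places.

41.075

p̄ = Σdᵢ / (k·n) = 290 / (11 × 300) = 0.08788
UCL = np̄ + 3·√(np̄(1−p̄)) = 26.3636 + 3 × √(26.3636×0.91212) = 26.3636 + 3 × 4.9038 = 41.0749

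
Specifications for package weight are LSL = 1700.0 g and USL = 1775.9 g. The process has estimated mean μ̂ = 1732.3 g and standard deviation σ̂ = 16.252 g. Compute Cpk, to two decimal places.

Cpu = (USL − μ̂) / (3σ̂) = (1775.9 − 1732.3) / (3 × 16.252) = 0.8942; Cpl = (μ̂ − LSL) / (3σ̂) = (1732.3 − 1700.0) / (3 × 16.252) = 0.6625; Cpk = min(Cpu, Cpl) = 0.6625

0.66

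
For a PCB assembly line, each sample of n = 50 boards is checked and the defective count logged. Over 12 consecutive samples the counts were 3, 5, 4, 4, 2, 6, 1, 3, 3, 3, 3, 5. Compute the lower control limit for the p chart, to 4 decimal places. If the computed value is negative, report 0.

p̄ = Σdᵢ / (k·n) = 42 / (12 × 50) = 0.07000
LCL = p̄ − 3·√(p̄(1−p̄)/n) = 0.07000 − 3 × 0.03608 = -0.03825 → 0 (negative, so LCL = 0)

0.0000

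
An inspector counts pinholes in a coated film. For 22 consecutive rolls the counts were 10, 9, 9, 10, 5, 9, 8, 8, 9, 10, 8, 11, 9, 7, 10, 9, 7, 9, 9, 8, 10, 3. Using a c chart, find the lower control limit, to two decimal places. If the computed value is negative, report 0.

0.00

c̄ = (10 + 9 + 9 + 10 + 5 + 9 + 8 + 8 + 9 + 10 + 8 + 11 + 9 + 7 + 10 + 9 + 7 + 9 + 9 + 8 + 10 + 3) / 22 = 187 / 22 = 8.5000
LCL = c̄ − 3√c̄ = 8.5000 − 3 × 2.9155 = -0.2464 → 0 (cannot be negative)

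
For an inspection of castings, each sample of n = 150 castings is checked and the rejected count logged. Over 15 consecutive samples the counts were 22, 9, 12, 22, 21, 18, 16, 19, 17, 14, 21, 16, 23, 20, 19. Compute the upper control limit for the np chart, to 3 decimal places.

29.854

p̄ = Σdᵢ / (k·n) = 269 / (15 × 150) = 0.11956
UCL = np̄ + 3·√(np̄(1−p̄)) = 17.9333 + 3 × √(17.9333×0.88044) = 17.9333 + 3 × 3.9736 = 29.8541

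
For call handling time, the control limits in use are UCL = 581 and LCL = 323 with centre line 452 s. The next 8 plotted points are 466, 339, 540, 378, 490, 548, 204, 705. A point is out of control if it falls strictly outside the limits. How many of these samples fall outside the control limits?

2

Compare each point to [323, 581]: sample 7 = 204 < LCL; sample 8 = 705 > UCL.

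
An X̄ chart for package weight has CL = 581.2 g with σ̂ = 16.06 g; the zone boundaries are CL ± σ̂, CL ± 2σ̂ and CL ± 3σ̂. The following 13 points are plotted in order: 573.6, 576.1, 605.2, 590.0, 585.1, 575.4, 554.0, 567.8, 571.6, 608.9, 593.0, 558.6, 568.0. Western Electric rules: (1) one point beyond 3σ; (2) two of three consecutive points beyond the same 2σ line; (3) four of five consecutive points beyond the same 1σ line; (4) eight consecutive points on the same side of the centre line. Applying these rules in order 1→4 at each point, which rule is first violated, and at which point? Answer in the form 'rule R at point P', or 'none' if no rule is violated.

none

Zone of each point (C = within 1σ̂, B = 1σ̂–2σ̂, A = 2σ̂–3σ̂, * = beyond 3σ̂; sign = side of CL): 1:-C, 2:-C, 3:+B, 4:+C, 5:+C, 6:-C, 7:-B, 8:-C, 9:-C, 10:+B, 11:+C, 12:-B, 13:-C
No rule fires across all 13 points.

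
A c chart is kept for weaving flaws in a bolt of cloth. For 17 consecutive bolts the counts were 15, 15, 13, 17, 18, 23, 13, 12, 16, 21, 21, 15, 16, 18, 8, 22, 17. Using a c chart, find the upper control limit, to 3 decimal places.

28.646

c̄ = (15 + 15 + 13 + 17 + 18 + 23 + 13 + 12 + 16 + 21 + 21 + 15 + 16 + 18 + 8 + 22 + 17) / 17 = 280 / 17 = 16.4706
UCL = c̄ + 3√c̄ = 16.4706 + 3 × √16.4706 = 16.4706 + 3 × 4.0584 = 28.6458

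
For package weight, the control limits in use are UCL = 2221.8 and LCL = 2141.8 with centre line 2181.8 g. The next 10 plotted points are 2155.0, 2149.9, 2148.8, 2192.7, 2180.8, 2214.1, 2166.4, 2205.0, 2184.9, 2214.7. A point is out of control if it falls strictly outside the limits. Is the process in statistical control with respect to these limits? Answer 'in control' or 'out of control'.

in control

All 10 points lie within [2141.8, 2221.8].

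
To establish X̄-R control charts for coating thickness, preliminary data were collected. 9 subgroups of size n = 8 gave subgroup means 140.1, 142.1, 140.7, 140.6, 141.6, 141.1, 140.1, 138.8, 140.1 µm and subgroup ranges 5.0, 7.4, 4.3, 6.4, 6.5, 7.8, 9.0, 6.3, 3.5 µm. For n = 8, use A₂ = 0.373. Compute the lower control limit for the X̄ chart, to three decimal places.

X̄̄ = (140.1 + 142.1 + 140.7 + 140.6 + 141.6 + 141.1 + 140.1 + 138.8 + 140.1) / 9 = 1265.2000 / 9 = 140.5778
R̄ = (5.0 + 7.4 + 4.3 + 6.4 + 6.5 + 7.8 + 9.0 + 6.3 + 3.5) / 9 = 56.2000 / 9 = 6.2444
LCL = X̄̄ − A₂·R̄ = 140.5778 − 0.373 × 6.2444 = 138.2486

138.249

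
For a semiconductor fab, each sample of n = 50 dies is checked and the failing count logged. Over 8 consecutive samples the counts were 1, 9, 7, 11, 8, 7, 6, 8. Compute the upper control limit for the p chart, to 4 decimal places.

p̄ = Σdᵢ / (k·n) = 57 / (8 × 50) = 0.14250
UCL = p̄ + 3·√(p̄(1−p̄)/n) = 0.14250 + 3 × √(0.14250×0.85750/50) = 0.14250 + 3 × 0.04944 = 0.29081

0.2908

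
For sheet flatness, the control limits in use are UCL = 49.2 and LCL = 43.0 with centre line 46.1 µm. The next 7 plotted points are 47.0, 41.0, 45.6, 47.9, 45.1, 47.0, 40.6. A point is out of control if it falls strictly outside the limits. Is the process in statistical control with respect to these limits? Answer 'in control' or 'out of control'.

Compare each point to [43.0, 49.2]: sample 2 = 41.0 < LCL; sample 7 = 40.6 < LCL.

out of control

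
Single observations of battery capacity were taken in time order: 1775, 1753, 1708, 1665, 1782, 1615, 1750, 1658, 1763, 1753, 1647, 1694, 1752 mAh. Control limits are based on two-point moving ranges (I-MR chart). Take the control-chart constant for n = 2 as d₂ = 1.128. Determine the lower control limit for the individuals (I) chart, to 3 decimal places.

1506.654

X̄ = (1775 + 1753 + 1708 + 1665 + 1782 + 1615 + 1750 + 1658 + 1763 + 1753 + 1647 + 1694 + 1752) / 13 = 1716.5385
Moving ranges: 22, 45, 43, 117, 167, 135, 92, 105, 10, 106, 47, 58; M̄R̄ = 947.0000 / 12 = 78.9167
LCL = X̄ − 3·M̄R̄/d₂ = 1716.5385 − 3 × 78.9167 / 1.128 = 1506.6537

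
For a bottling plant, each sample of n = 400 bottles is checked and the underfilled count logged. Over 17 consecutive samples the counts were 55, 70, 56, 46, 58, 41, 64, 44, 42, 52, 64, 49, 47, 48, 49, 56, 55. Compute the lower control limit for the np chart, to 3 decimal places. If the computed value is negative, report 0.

p̄ = Σdᵢ / (k·n) = 896 / (17 × 400) = 0.13176
LCL = np̄ − 3·√(np̄(1−p̄)) = 52.7059 − 3 × 6.7647 = 32.4118

32.412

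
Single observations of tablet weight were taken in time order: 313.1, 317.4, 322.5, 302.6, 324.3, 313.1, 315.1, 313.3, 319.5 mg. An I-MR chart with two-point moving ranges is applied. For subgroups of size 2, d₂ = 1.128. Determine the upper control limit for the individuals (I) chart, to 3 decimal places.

339.658

X̄ = (313.1 + 317.4 + 322.5 + 302.6 + 324.3 + 313.1 + 315.1 + 313.3 + 319.5) / 9 = 315.6556
Moving ranges: 4.3, 5.1, 19.9, 21.7, 11.2, 2.0, 1.8, 6.2; M̄R̄ = 72.2000 / 8 = 9.0250
UCL = X̄ + 3·M̄R̄/d₂ = 315.6556 + 3 × 9.0250 / 1.128 = 339.6582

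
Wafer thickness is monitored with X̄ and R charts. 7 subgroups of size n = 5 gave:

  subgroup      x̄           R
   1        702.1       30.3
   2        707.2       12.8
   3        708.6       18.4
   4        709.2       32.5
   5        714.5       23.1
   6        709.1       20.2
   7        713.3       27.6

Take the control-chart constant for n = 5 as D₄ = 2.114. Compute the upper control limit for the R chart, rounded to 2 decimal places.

R̄ = (30.3 + 12.8 + 18.4 + 32.5 + 23.1 + 20.2 + 27.6) / 7 = 164.9000 / 7 = 23.5571
UCL_R = D₄·R̄ = 2.114 × 23.5571 = 49.7998

49.80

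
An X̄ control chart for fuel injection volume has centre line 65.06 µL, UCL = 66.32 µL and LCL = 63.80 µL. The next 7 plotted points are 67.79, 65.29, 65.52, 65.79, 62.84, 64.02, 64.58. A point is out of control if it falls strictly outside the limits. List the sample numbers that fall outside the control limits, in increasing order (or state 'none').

Compare each point to [63.80, 66.32]: sample 1 = 67.79 > UCL; sample 5 = 62.84 < LCL.

1, 5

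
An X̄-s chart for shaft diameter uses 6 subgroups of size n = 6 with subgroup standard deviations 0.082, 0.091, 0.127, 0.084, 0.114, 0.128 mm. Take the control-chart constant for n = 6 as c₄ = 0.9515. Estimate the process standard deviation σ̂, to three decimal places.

0.110

s̄ = (0.082 + 0.091 + 0.127 + 0.084 + 0.114 + 0.128) / 6 = 0.1043
σ̂ = s̄ / c₄ = 0.1043 / 0.9515 = 0.1097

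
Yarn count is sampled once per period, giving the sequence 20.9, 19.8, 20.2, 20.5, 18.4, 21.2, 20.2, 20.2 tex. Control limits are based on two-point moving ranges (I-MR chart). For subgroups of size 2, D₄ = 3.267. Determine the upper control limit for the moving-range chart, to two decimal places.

3.59

Moving ranges: 1.1, 0.4, 0.3, 2.1, 2.8, 1.0, 0.0; M̄R̄ = 7.7000 / 7 = 1.1000
UCL_MR = D₄·M̄R̄ = 3.267 × 1.1000 = 3.5937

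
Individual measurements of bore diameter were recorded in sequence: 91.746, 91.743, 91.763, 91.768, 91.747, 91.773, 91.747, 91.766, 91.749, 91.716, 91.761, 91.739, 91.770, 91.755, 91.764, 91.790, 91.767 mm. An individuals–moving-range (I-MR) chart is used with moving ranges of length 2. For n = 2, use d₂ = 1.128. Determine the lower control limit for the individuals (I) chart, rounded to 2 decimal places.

X̄ = (91.746 + 91.743 + 91.763 + 91.768 + 91.747 + 91.773 + 91.747 + 91.766 + 91.749 + 91.716 + 91.761 + 91.739 + 91.770 + 91.755 + 91.764 + 91.790 + 91.767) / 17 = 91.7567
Moving ranges: 0.003, 0.020, 0.005, 0.021, 0.026, 0.026, 0.019, 0.017, 0.033, 0.045, 0.022, 0.031, 0.015, 0.009, 0.026, 0.023; M̄R̄ = 0.3410 / 16 = 0.0213
LCL = X̄ − 3·M̄R̄/d₂ = 91.7567 − 3 × 0.0213 / 1.128 = 91.7000

91.70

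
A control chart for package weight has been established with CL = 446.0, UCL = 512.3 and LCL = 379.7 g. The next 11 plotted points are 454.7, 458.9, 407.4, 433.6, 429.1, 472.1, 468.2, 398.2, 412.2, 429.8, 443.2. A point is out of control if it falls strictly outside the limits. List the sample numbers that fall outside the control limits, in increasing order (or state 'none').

All 11 points lie within [379.7, 512.3].

none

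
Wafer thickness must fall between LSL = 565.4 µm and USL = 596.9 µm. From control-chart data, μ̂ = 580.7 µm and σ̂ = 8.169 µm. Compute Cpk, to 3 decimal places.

0.624

Cpu = (USL − μ̂) / (3σ̂) = (596.9 − 580.7) / (3 × 8.169) = 0.6610; Cpl = (μ̂ − LSL) / (3σ̂) = (580.7 − 565.4) / (3 × 8.169) = 0.6243; Cpk = min(Cpu, Cpl) = 0.6243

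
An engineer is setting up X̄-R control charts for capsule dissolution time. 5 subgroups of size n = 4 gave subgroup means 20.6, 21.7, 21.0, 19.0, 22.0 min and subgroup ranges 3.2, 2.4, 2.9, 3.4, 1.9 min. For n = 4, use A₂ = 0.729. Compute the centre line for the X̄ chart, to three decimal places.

20.860

X̄̄ = (20.6 + 21.7 + 21.0 + 19.0 + 22.0) / 5 = 104.3000 / 5 = 20.8600
CL = X̄̄ = 20.8600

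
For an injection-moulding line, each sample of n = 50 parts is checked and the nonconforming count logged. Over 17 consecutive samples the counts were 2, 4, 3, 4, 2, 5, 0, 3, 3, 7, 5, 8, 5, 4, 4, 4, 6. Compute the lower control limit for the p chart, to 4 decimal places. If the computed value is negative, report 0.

p̄ = Σdᵢ / (k·n) = 69 / (17 × 50) = 0.08118
LCL = p̄ − 3·√(p̄(1−p̄)/n) = 0.08118 − 3 × 0.03862 = -0.03469 → 0 (negative, so LCL = 0)

0.0000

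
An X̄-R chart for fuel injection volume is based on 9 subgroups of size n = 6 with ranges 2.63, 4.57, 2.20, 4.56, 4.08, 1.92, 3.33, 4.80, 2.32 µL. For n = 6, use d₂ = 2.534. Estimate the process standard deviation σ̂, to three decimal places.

1.333

R̄ = (2.63 + 4.57 + 2.20 + 4.56 + 4.08 + 1.92 + 3.33 + 4.80 + 2.32) / 9 = 3.3789
σ̂ = R̄ / d₂ = 3.3789 / 2.534 = 1.3334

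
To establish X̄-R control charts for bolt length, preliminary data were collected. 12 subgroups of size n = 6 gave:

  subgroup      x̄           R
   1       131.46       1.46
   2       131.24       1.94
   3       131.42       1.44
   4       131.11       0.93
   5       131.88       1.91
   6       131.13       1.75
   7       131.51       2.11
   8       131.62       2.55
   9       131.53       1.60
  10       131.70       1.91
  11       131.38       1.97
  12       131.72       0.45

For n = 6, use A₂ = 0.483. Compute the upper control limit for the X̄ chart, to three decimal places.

132.281

X̄̄ = (131.46 + 131.24 + 131.42 + 131.11 + 131.88 + 131.13 + 131.51 + 131.62 + 131.53 + 131.70 + 131.38 + 131.72) / 12 = 1577.7000 / 12 = 131.4750
R̄ = (1.46 + 1.94 + 1.44 + 0.93 + 1.91 + 1.75 + 2.11 + 2.55 + 1.60 + 1.91 + 1.97 + 0.45) / 12 = 20.0200 / 12 = 1.6683
UCL = X̄̄ + A₂·R̄ = 131.4750 + 0.483 × 1.6683 = 132.2808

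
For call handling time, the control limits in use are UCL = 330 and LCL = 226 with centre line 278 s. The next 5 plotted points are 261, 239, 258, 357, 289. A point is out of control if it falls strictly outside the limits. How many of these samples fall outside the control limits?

1

Compare each point to [226, 330]: sample 4 = 357 > UCL.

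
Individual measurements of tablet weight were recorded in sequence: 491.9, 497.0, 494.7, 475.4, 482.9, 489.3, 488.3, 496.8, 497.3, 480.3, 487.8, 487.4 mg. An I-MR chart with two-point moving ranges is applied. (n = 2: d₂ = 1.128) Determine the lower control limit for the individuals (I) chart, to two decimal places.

470.84

X̄ = (491.9 + 497.0 + 494.7 + 475.4 + 482.9 + 489.3 + 488.3 + 496.8 + 497.3 + 480.3 + 487.8 + 487.4) / 12 = 489.0917
Moving ranges: 5.1, 2.3, 19.3, 7.5, 6.4, 1.0, 8.5, 0.5, 17.0, 7.5, 0.4; M̄R̄ = 75.5000 / 11 = 6.8636
LCL = X̄ − 3·M̄R̄/d₂ = 489.0917 − 3 × 6.8636 / 1.128 = 470.8373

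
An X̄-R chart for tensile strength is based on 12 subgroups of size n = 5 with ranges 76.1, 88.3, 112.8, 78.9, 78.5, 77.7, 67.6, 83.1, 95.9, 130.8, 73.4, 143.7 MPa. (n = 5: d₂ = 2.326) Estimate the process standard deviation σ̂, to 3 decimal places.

R̄ = (76.1 + 88.3 + 112.8 + 78.9 + 78.5 + 77.7 + 67.6 + 83.1 + 95.9 + 130.8 + 73.4 + 143.7) / 12 = 92.2333
σ̂ = R̄ / d₂ = 92.2333 / 2.326 = 39.6532

39.653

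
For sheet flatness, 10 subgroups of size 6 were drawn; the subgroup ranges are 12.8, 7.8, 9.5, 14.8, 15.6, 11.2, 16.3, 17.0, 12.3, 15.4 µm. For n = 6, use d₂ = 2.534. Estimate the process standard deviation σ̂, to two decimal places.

5.24

R̄ = (12.8 + 7.8 + 9.5 + 14.8 + 15.6 + 11.2 + 16.3 + 17.0 + 12.3 + 15.4) / 10 = 13.2700
σ̂ = R̄ / d₂ = 13.2700 / 2.534 = 5.2368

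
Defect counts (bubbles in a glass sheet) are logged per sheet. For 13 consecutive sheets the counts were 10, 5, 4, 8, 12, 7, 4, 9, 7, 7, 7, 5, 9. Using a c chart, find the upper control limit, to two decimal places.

c̄ = (10 + 5 + 4 + 8 + 12 + 7 + 4 + 9 + 7 + 7 + 7 + 5 + 9) / 13 = 94 / 13 = 7.2308
UCL = c̄ + 3√c̄ = 7.2308 + 3 × √7.2308 = 7.2308 + 3 × 2.6890 = 15.2978

15.30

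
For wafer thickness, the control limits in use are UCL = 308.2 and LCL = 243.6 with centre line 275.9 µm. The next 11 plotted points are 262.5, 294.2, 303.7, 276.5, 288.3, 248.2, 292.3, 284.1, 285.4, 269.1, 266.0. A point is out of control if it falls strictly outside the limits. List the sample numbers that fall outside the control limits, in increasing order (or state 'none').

All 11 points lie within [243.6, 308.2].

none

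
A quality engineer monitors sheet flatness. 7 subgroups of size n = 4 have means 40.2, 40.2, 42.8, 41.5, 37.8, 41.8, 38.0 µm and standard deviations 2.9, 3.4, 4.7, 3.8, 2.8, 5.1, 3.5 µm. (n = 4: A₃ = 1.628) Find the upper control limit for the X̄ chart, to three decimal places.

46.422

X̄̄ = (40.2 + 40.2 + 42.8 + 41.5 + 37.8 + 41.8 + 38.0) / 7 = 40.3286
s̄ = (2.9 + 3.4 + 4.7 + 3.8 + 2.8 + 5.1 + 3.5) / 7 = 3.7429
UCL = X̄̄ + A₃·s̄ = 40.3286 + 1.628 × 3.7429 = 46.4219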